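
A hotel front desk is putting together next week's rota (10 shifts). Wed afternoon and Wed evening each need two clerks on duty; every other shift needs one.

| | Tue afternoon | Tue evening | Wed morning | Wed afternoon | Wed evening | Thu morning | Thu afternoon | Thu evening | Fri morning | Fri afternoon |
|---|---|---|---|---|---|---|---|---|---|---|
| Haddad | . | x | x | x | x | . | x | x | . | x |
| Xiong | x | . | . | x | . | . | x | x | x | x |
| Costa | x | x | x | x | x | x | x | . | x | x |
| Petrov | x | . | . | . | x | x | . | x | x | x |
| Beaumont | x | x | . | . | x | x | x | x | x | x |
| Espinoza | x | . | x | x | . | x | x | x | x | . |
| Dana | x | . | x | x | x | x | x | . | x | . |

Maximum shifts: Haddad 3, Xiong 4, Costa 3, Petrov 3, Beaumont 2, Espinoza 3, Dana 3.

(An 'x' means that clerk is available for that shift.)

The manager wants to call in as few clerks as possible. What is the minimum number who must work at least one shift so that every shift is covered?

4

12 slots to fill and no one can take more than 4, so at least ⌈12/4⌉ = 3 clerks are needed.
Any 3 clerks together have capacity at most 4+3+3 = 10 < 12 slots, so 3 can never suffice.
Haddad, Xiong, Costa, and Petrov alone can cover everything: Tue afternoon→Xiong, Tue evening→Haddad, Wed morning→Haddad, Wed afternoon→Haddad+Xiong, Wed evening→Costa+Petrov, Thu morning→Costa, Thu afternoon→Xiong, Thu evening→Xiong, Fri morning→Costa, Fri afternoon→Petrov.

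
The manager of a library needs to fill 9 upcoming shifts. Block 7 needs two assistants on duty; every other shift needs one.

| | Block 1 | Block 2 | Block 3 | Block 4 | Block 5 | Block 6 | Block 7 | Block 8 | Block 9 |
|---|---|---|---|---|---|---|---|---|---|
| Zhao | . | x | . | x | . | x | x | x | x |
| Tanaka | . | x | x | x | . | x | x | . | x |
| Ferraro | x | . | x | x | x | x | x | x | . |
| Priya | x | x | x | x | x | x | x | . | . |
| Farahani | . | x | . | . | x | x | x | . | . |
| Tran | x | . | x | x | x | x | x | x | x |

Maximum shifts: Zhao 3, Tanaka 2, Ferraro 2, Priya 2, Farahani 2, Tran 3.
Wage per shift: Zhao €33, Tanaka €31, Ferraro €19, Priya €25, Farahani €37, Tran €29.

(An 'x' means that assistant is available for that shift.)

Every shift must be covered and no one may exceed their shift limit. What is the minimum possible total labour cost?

Picking the cheapest available assistant for each shift independently would cost €212, but that ignores the shift limits.
An optimal schedule: Block 1→Ferraro, Block 2→Priya, Block 3→Priya, Block 4→Tran, Block 5→Tran, Block 6→Tanaka, Block 7→Tanaka+Zhao, Block 8→Ferraro, Block 9→Tran.
Total: 19 + 25 + 25 + 29 + 29 + 31 + 31 + 33 + 19 + 29 = €270.

€270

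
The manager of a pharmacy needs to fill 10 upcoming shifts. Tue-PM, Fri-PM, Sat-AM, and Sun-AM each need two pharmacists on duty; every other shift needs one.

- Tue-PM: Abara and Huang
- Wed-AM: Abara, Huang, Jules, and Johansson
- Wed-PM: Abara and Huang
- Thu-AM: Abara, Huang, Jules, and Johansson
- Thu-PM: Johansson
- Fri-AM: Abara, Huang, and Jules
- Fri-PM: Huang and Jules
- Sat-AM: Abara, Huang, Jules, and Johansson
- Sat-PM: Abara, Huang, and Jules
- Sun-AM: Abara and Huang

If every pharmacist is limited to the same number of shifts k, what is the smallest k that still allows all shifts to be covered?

With 4 pharmacists and 14 worker-slots to fill, someone must work at least ⌈14/4⌉ = 4 shifts, so k ≥ 4.
k = 4 works: Tue-PM→Abara+Huang, Wed-AM→Jules, Wed-PM→Abara, Thu-AM→Jules, Thu-PM→Johansson, Fri-AM→Abara, Fri-PM→Huang+Jules, Sat-AM→Jules+Johansson, Sat-PM→Huang, Sun-AM→Abara+Huang.
Loads: Abara 4, Huang 4, Jules 4, Johansson 2 — all ≤ 4.

4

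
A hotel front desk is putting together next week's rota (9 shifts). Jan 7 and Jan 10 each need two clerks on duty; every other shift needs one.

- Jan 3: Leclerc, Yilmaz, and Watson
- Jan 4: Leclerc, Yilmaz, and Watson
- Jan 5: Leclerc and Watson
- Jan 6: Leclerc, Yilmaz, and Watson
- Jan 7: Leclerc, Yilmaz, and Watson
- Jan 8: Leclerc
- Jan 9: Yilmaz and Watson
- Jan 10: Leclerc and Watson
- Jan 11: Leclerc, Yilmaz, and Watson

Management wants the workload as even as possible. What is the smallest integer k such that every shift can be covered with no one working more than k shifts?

With 3 clerks and 11 worker-slots to fill, someone must work at least ⌈11/3⌉ = 4 shifts, so k ≥ 4.
k = 4 works: Jan 3→Leclerc, Jan 4→Yilmaz, Jan 5→Leclerc, Jan 6→Yilmaz, Jan 7→Yilmaz+Watson, Jan 8→Leclerc, Jan 9→Yilmaz, Jan 10→Leclerc+Watson, Jan 11→Watson.
Loads: Leclerc 4, Yilmaz 4, Watson 3 — all ≤ 4.

4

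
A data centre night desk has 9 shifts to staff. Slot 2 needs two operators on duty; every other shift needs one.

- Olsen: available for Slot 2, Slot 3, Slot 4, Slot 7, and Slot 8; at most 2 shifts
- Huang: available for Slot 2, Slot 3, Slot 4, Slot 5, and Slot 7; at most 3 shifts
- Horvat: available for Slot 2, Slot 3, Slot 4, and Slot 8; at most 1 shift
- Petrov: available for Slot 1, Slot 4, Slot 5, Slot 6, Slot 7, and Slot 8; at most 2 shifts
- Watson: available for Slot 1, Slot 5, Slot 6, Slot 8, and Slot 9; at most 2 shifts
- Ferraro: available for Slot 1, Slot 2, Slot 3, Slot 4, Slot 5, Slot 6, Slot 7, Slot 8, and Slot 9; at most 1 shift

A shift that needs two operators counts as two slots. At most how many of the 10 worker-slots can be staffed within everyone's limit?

Total capacity across all operators is 2+3+1+2+2+1 = 11, and 10 slots are needed, so at most 10 can be filled.
An assignment achieving 10: Slot 1→Petrov, Slot 2→Olsen+Huang, Slot 3→Olsen, Slot 4→Horvat, Slot 5→Huang, Slot 6→Petrov, Slot 7→Huang, Slot 8→Watson, Slot 9→Watson.
Loads: Olsen 2/2, Huang 3/3, Horvat 1/1, Petrov 2/2, Watson 2/2, Ferraro 0/1.

10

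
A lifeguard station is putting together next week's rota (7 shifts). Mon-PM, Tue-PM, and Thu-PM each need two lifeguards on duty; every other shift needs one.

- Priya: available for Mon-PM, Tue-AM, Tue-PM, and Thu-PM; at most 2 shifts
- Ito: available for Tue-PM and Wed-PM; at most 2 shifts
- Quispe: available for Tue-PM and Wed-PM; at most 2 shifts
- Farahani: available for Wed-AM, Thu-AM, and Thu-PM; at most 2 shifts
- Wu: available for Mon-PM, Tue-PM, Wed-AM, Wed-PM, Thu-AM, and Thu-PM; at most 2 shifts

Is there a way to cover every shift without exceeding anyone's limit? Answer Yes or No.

Total capacity is 10 and 10 slots are needed, so capacity alone doesn't rule it out.
Shifts {Mon-PM, Tue-AM, Wed-AM, Thu-AM, Thu-PM} need 7 worker-slots in total, but the lifeguards available for any of those shifts (Priya, Farahani, and Wu) can supply at most 6 among them. So no valid schedule exists.

No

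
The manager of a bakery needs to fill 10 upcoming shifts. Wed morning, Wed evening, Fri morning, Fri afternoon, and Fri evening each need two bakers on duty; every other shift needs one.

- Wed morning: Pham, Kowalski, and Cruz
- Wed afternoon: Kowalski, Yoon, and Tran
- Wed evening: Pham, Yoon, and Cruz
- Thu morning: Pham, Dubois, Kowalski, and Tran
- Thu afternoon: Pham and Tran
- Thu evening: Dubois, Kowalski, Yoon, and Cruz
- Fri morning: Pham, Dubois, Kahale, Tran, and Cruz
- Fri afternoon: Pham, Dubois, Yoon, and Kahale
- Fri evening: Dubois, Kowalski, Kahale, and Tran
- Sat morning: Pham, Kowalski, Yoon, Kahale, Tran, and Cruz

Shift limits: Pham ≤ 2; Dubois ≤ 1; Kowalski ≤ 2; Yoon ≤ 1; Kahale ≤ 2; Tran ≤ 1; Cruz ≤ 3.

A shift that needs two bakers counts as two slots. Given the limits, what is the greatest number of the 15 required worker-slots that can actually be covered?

Total capacity across all bakers is 2+1+2+1+2+1+3 = 12, and 15 slots are needed, so at most 12 can be filled.
An assignment achieving 12: Wed morning→Pham+Kowalski, Wed afternoon→Kowalski, Wed evening→Yoon+Cruz, Thu morning→Dubois, Thu afternoon→Pham, Thu evening→Cruz, Fri morning→Cruz, Fri afternoon→Kahale, Fri evening→Kahale+Tran.
Loads: Pham 2/2, Dubois 1/1, Kowalski 2/2, Yoon 1/1, Kahale 2/2, Tran 1/1, Cruz 3/3.

12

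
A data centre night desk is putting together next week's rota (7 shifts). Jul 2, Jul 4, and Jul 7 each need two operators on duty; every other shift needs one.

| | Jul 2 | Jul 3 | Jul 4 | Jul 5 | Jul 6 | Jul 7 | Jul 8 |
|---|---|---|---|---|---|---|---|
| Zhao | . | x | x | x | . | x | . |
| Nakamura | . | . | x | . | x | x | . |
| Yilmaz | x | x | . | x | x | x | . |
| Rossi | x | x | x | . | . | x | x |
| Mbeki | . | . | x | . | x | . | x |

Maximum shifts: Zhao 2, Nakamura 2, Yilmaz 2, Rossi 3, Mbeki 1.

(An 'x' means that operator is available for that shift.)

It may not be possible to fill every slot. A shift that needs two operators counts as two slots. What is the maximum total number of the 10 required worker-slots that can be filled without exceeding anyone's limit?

Total capacity across all operators is 2+2+2+3+1 = 10, and 10 slots are needed, so at most 10 can be filled.
An assignment achieving 10: Jul 2→Yilmaz+Rossi, Jul 3→Zhao, Jul 4→Nakamura+Mbeki, Jul 5→Zhao, Jul 6→Nakamura, Jul 7→Yilmaz+Rossi, Jul 8→Rossi.
Loads: Zhao 2/2, Nakamura 2/2, Yilmaz 2/2, Rossi 3/3, Mbeki 1/1.

10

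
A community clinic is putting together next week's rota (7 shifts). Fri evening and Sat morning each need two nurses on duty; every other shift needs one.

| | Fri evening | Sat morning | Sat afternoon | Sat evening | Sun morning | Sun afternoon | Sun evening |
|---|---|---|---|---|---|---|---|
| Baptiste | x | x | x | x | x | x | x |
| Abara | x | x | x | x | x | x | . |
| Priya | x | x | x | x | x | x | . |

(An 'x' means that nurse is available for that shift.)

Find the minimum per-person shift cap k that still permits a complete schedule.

With 3 nurses and 9 worker-slots to fill, someone must work at least ⌈9/3⌉ = 3 shifts, so k ≥ 3.
k = 3 works: Fri evening→Baptiste+Abara, Sat morning→Baptiste+Abara, Sat afternoon→Abara, Sat evening→Priya, Sun morning→Priya, Sun afternoon→Priya, Sun evening→Baptiste.
Loads: Baptiste 3, Abara 3, Priya 3 — all ≤ 3.

3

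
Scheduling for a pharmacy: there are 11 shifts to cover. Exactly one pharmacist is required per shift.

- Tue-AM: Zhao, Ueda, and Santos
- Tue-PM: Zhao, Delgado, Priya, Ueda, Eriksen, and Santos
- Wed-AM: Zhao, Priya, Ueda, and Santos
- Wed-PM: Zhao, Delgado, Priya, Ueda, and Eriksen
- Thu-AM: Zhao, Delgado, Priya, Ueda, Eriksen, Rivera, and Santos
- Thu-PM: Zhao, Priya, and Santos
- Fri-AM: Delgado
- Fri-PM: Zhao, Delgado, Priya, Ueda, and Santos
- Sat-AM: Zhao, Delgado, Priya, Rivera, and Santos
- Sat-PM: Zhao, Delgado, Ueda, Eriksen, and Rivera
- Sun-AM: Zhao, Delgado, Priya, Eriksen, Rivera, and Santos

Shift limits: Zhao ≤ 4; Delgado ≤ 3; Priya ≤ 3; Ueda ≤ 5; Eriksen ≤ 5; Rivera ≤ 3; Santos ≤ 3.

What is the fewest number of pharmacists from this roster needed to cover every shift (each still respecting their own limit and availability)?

3

11 slots to fill and no one can take more than 5, so at least ⌈11/5⌉ = 3 pharmacists are needed.
Zhao, Delgado, and Ueda alone can cover everything: Tue-AM→Zhao, Tue-PM→Delgado, Wed-AM→Zhao, Wed-PM→Ueda, Thu-AM→Ueda, Thu-PM→Zhao, Fri-AM→Delgado, Fri-PM→Ueda, Sat-AM→Zhao, Sat-PM→Ueda, Sun-AM→Delgado.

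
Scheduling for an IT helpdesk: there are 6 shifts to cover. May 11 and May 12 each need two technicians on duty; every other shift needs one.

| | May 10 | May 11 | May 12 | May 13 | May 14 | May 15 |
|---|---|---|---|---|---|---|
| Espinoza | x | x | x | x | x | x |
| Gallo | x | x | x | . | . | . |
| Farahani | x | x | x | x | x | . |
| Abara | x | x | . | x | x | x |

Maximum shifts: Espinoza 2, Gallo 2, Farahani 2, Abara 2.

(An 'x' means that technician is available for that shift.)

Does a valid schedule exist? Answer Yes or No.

Yes

One valid schedule: May 10→Abara, May 11→Gallo+Abara, May 12→Espinoza+Gallo, May 13→Farahani, May 14→Farahani, May 15→Espinoza.
Loads: Espinoza 2/2, Gallo 2/2, Farahani 2/2, Abara 2/2 — all within limits.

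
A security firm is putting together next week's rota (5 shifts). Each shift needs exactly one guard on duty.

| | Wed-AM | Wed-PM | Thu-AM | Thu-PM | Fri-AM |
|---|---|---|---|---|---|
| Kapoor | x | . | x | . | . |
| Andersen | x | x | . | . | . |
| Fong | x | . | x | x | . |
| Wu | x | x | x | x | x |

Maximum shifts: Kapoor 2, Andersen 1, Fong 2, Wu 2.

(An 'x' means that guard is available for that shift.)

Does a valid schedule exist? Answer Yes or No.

Yes

Fri-AM can only be covered by Wu, so that assignment is forced.
One valid schedule: Wed-AM→Kapoor, Wed-PM→Andersen, Thu-AM→Kapoor, Thu-PM→Fong, Fri-AM→Wu.
Loads: Kapoor 2/2, Andersen 1/1, Fong 1/2, Wu 1/2 — all within limits.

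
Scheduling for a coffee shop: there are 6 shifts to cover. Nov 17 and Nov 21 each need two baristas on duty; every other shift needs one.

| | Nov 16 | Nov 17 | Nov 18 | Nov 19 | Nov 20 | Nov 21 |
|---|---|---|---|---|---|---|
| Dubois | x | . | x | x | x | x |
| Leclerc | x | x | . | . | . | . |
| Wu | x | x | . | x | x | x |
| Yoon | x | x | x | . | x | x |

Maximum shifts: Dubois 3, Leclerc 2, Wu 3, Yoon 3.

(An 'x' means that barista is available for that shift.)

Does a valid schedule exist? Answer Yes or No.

One valid schedule: Nov 16→Leclerc, Nov 17→Leclerc+Wu, Nov 18→Dubois, Nov 19→Dubois, Nov 20→Dubois, Nov 21→Wu+Yoon.
Loads: Dubois 3/3, Leclerc 2/2, Wu 2/3, Yoon 1/3 — all within limits.

Yes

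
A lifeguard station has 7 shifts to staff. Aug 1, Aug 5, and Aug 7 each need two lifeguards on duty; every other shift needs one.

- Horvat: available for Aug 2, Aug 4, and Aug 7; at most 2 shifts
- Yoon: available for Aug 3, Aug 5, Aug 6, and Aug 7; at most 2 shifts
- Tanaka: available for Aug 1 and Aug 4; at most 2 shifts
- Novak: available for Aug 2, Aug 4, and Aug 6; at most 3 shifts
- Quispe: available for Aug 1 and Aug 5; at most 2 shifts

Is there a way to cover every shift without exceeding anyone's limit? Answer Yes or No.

No

Total capacity is 11 and 10 slots are needed, so capacity alone doesn't rule it out.
Shifts {Aug 3, Aug 5, Aug 7} need 5 worker-slots in total, but the lifeguards available for any of those shifts (Horvat, Yoon, and Quispe) can supply at most 4 among them. So no valid schedule exists.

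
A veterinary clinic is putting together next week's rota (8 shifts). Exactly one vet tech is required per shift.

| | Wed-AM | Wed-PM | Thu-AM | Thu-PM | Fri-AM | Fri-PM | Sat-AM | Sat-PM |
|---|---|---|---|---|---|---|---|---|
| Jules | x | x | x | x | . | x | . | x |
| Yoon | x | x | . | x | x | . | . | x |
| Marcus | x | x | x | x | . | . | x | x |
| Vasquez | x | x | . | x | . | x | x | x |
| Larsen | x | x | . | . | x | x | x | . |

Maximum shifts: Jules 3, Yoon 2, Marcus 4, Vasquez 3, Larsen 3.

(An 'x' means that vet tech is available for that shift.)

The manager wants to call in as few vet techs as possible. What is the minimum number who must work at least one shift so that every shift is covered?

3

8 slots to fill and no one can take more than 4, so at least ⌈8/4⌉ = 2 vet techs are needed.
Any 2 vet techs together have capacity at most 4+3 = 7 < 8 slots, so 2 can never suffice.
Jules, Yoon, and Marcus alone can cover everything: Wed-AM→Jules, Wed-PM→Yoon, Thu-AM→Jules, Thu-PM→Marcus, Fri-AM→Yoon, Fri-PM→Jules, Sat-AM→Marcus, Sat-PM→Marcus.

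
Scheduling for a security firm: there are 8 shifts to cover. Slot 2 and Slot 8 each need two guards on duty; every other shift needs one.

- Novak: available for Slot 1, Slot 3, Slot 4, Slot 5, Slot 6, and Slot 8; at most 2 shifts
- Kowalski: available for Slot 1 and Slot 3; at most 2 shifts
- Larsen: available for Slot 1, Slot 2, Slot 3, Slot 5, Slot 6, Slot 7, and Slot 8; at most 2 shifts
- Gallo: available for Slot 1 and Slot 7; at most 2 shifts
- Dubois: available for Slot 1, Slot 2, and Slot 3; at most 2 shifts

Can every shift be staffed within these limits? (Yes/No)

Total capacity is 10 and 10 slots are needed, so capacity alone doesn't rule it out.
Shifts {Slot 2, Slot 4, Slot 5, Slot 8} need 6 worker-slots in total, but the guards available for any of those shifts (Novak, Larsen, and Dubois) can supply at most 5 among them. So no valid schedule exists.

No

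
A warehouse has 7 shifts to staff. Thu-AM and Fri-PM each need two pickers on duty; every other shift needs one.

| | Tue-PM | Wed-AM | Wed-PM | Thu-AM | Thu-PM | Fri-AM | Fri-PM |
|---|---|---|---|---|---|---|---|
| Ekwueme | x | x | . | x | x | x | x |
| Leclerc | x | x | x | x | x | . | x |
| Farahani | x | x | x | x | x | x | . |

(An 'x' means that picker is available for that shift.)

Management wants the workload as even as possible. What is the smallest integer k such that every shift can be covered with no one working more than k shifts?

3

With 3 pickers and 9 worker-slots to fill, someone must work at least ⌈9/3⌉ = 3 shifts, so k ≥ 3.
k = 3 works: Tue-PM→Ekwueme, Wed-AM→Farahani, Wed-PM→Leclerc, Thu-AM→Leclerc+Farahani, Thu-PM→Farahani, Fri-AM→Ekwueme, Fri-PM→Ekwueme+Leclerc.
Loads: Ekwueme 3, Leclerc 3, Farahani 3 — all ≤ 3.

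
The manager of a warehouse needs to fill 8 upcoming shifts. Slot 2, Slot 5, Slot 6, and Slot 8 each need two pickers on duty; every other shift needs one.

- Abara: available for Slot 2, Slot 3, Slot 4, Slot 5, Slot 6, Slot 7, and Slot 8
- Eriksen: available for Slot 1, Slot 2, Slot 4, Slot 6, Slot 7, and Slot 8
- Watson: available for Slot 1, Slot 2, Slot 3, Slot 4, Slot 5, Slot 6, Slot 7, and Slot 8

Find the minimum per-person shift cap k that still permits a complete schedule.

4

With 3 pickers and 12 worker-slots to fill, someone must work at least ⌈12/3⌉ = 4 shifts, so k ≥ 4.
k = 4 works: Slot 1→Eriksen, Slot 2→Abara+Eriksen, Slot 3→Abara, Slot 4→Abara, Slot 5→Abara+Watson, Slot 6→Eriksen+Watson, Slot 7→Watson, Slot 8→Eriksen+Watson.
Loads: Abara 4, Eriksen 4, Watson 4 — all ≤ 4.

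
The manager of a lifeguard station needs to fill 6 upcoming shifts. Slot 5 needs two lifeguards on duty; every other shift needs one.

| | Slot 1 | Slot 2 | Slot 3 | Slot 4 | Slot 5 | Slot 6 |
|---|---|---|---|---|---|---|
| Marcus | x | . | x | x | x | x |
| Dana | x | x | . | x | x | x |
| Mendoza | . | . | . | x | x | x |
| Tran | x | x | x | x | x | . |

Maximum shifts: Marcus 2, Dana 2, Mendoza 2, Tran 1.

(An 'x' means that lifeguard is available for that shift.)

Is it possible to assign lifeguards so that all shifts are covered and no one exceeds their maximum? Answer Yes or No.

One valid schedule: Slot 1→Marcus, Slot 2→Dana, Slot 3→Marcus, Slot 4→Mendoza, Slot 5→Mendoza+Tran, Slot 6→Dana.
Loads: Marcus 2/2, Dana 2/2, Mendoza 2/2, Tran 1/1 — all within limits.

Yes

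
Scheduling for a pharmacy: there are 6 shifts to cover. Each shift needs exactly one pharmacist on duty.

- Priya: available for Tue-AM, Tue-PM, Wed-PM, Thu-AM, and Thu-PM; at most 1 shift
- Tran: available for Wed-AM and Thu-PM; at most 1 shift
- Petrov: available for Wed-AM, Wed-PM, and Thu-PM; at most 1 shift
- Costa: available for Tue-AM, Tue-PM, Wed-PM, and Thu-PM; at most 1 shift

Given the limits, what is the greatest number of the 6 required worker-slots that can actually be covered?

Total capacity across all pharmacists is 1+1+1+1 = 4, and 6 slots are needed, so at most 4 can be filled.
An assignment achieving 4: Tue-AM→Costa, Wed-AM→Tran, Wed-PM→Petrov, Thu-AM→Priya.
Loads: Priya 1/1, Tran 1/1, Petrov 1/1, Costa 1/1.

4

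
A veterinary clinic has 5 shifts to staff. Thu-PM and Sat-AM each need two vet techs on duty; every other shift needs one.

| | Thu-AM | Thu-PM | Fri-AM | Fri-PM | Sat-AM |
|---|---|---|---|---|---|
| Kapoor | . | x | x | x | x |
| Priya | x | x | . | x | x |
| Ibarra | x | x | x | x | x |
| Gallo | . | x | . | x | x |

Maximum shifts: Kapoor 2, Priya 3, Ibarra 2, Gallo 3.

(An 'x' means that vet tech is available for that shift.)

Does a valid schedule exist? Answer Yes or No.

One valid schedule: Thu-AM→Priya, Thu-PM→Priya+Ibarra, Fri-AM→Kapoor, Fri-PM→Kapoor, Sat-AM→Priya+Ibarra.
Loads: Kapoor 2/2, Priya 3/3, Ibarra 2/2, Gallo 0/3 — all within limits.

Yes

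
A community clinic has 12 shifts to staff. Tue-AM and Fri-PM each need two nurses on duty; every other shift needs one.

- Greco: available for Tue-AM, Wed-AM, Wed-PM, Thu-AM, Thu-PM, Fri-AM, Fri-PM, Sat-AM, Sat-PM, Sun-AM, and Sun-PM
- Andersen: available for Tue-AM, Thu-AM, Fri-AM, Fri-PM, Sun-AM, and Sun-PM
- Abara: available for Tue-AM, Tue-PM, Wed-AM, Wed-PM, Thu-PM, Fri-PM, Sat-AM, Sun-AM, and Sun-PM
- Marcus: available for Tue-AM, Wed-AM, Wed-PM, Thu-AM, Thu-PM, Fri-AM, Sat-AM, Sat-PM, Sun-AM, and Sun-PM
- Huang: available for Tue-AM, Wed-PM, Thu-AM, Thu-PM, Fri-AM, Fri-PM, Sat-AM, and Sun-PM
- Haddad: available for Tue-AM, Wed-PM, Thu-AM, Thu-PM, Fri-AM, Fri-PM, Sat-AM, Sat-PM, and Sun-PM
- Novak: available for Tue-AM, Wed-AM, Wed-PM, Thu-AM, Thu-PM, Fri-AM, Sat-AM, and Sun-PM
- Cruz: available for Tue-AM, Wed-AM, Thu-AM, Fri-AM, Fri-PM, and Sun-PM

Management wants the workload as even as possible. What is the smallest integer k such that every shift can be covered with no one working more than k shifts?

With 8 nurses and 14 worker-slots to fill, someone must work at least ⌈14/8⌉ = 2 shifts, so k ≥ 2.
k = 2 works: Tue-AM→Haddad+Novak, Tue-PM→Abara, Wed-AM→Abara, Wed-PM→Marcus, Thu-AM→Andersen, Thu-PM→Marcus, Fri-AM→Andersen, Fri-PM→Haddad+Cruz, Sat-AM→Huang, Sat-PM→Greco, Sun-AM→Greco, Sun-PM→Huang.
Loads: Greco 2, Andersen 2, Abara 2, Marcus 2, Huang 2, Haddad 2, Novak 1, Cruz 1 — all ≤ 2.

2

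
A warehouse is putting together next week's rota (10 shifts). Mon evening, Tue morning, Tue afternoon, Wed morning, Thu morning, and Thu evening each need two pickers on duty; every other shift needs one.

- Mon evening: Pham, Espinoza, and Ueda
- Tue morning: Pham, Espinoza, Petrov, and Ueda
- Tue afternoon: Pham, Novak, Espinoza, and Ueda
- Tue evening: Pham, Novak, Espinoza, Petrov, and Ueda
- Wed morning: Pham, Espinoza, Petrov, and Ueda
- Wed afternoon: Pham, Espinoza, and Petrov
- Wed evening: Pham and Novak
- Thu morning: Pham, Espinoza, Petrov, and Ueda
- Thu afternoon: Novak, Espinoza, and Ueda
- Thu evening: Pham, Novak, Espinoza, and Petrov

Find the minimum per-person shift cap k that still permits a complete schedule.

With 5 pickers and 16 worker-slots to fill, someone must work at least ⌈16/5⌉ = 4 shifts, so k ≥ 4.
k = 4 works: Mon evening→Pham+Espinoza, Tue morning→Espinoza+Petrov, Tue afternoon→Novak+Espinoza, Tue evening→Pham, Wed morning→Espinoza+Petrov, Wed afternoon→Pham, Wed evening→Pham, Thu morning→Petrov+Ueda, Thu afternoon→Novak, Thu evening→Novak+Petrov.
Loads: Pham 4, Novak 3, Espinoza 4, Petrov 4, Ueda 1 — all ≤ 4.

4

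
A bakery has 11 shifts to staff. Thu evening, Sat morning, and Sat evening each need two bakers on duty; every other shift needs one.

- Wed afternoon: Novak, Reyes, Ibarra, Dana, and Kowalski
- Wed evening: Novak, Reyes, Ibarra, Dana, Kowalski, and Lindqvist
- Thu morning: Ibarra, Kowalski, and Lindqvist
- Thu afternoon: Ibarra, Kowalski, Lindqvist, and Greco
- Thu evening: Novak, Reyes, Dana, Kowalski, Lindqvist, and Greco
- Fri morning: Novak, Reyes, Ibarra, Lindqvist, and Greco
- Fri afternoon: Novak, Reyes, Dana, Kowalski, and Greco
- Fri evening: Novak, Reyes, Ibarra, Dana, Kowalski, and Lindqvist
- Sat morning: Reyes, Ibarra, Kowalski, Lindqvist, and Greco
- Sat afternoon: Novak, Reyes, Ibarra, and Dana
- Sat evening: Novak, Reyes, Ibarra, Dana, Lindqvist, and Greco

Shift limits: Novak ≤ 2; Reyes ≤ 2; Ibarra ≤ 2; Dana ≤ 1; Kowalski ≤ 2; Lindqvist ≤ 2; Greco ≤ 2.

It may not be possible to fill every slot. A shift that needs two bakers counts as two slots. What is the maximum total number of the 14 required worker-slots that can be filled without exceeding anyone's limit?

Total capacity across all bakers is 2+2+2+1+2+2+2 = 13, and 14 slots are needed, so at most 13 can be filled.
An assignment achieving 13: Wed afternoon→Novak, Wed evening→Dana, Thu morning→Ibarra, Thu afternoon→Ibarra, Thu evening→Kowalski+Greco, Fri morning→Reyes, Fri afternoon→Reyes, Fri evening→Lindqvist, Sat morning→Kowalski+Lindqvist, Sat afternoon→Novak, Sat evening→Greco.
Loads: Novak 2/2, Reyes 2/2, Ibarra 2/2, Dana 1/1, Kowalski 2/2, Lindqvist 2/2, Greco 2/2.

13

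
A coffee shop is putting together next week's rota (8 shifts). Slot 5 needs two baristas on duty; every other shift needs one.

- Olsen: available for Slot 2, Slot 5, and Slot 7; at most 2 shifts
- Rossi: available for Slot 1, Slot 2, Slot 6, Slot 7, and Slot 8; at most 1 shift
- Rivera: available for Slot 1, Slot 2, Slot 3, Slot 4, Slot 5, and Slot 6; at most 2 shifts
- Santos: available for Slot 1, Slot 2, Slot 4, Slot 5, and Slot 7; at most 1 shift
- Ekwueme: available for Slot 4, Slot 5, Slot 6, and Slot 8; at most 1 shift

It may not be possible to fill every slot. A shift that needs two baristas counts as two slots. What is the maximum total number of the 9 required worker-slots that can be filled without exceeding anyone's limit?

7

Total capacity across all baristas is 2+1+2+1+1 = 7, and 9 slots are needed, so at most 7 can be filled.
An assignment achieving 7: Slot 1→Rivera, Slot 2→Olsen, Slot 3→Rivera, Slot 4→Santos, Slot 6→Ekwueme, Slot 7→Olsen, Slot 8→Rossi.
Loads: Olsen 2/2, Rossi 1/1, Rivera 2/2, Santos 1/1, Ekwueme 1/1.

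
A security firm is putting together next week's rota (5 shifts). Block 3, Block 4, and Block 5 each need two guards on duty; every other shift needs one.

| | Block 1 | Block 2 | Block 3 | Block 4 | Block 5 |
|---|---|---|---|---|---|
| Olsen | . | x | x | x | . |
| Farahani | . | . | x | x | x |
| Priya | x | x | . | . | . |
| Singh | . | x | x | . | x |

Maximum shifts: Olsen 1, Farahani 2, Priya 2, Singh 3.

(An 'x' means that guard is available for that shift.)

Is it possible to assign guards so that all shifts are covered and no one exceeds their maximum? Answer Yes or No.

Total capacity is 8 and 8 slots are needed, so capacity alone doesn't rule it out.
Shifts {Block 3, Block 4, Block 5} need 6 worker-slots in total, but the guards available for any of those shifts (Olsen, Farahani, and Singh) can supply at most 5 among them. So no valid schedule exists.

No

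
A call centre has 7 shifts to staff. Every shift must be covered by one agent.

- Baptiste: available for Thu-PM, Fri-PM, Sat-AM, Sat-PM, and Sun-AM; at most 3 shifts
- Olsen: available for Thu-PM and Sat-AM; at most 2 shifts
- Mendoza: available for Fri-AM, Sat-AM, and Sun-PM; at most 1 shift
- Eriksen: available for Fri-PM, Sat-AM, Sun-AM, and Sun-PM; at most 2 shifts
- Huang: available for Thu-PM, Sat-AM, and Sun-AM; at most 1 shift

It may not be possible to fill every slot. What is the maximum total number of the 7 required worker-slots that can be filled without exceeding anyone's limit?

Total capacity across all agents is 3+2+1+2+1 = 9, and 7 slots are needed, so at most 7 can be filled.
An assignment achieving 7: Thu-PM→Baptiste, Fri-AM→Mendoza, Fri-PM→Baptiste, Sat-AM→Olsen, Sat-PM→Baptiste, Sun-AM→Eriksen, Sun-PM→Eriksen.
Loads: Baptiste 3/3, Olsen 1/2, Mendoza 1/1, Eriksen 2/2, Huang 0/1.

7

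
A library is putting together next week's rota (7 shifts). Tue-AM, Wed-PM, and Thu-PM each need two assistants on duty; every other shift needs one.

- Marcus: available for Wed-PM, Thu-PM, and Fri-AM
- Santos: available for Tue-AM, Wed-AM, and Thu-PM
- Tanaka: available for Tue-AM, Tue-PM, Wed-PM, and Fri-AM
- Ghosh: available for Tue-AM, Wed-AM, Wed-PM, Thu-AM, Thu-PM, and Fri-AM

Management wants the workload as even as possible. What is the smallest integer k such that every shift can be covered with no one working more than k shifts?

3

With 4 assistants and 10 worker-slots to fill, someone must work at least ⌈10/4⌉ = 3 shifts, so k ≥ 3.
k = 3 works: Tue-AM→Santos+Tanaka, Tue-PM→Tanaka, Wed-AM→Santos, Wed-PM→Marcus+Tanaka, Thu-AM→Ghosh, Thu-PM→Marcus+Santos, Fri-AM→Marcus.
Loads: Marcus 3, Santos 3, Tanaka 3, Ghosh 1 — all ≤ 3.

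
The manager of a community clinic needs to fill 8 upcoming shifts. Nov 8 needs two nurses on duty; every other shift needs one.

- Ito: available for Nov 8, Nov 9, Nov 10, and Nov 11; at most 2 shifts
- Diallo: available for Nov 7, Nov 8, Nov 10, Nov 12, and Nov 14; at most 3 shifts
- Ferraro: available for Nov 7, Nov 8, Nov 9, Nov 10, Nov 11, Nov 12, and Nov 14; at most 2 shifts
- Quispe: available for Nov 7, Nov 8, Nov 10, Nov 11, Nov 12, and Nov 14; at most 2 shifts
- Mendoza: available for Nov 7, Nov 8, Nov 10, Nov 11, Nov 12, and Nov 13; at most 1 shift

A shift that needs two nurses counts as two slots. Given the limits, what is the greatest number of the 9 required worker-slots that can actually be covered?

9

Total capacity across all nurses is 2+3+2+2+1 = 10, and 9 slots are needed, so at most 9 can be filled.
An assignment achieving 9: Nov 7→Diallo, Nov 8→Ferraro+Quispe, Nov 9→Ito, Nov 10→Ferraro, Nov 11→Ito, Nov 12→Diallo, Nov 13→Mendoza, Nov 14→Diallo.
Loads: Ito 2/2, Diallo 3/3, Ferraro 2/2, Quispe 1/2, Mendoza 1/1.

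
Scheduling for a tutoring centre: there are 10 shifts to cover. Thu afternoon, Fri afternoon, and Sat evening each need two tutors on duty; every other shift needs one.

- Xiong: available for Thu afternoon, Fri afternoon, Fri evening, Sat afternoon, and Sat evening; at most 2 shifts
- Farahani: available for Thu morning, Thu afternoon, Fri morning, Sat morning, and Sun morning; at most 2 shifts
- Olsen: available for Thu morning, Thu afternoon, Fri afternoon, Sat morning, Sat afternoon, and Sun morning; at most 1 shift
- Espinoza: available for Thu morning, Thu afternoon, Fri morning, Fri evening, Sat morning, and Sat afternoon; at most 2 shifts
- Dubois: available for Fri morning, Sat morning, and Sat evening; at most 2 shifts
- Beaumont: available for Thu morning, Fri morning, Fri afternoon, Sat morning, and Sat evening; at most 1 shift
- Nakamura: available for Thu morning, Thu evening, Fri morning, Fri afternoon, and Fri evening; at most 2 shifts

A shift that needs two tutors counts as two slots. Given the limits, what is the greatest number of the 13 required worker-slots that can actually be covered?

Total capacity across all tutors is 2+2+1+2+2+1+2 = 12, and 13 slots are needed, so at most 12 can be filled.
An assignment achieving 12: Thu morning→Espinoza, Thu afternoon→Farahani+Olsen, Thu evening→Nakamura, Fri morning→Espinoza, Fri afternoon→Nakamura, Fri evening→Xiong, Sat morning→Dubois, Sat afternoon→Xiong, Sat evening→Dubois+Beaumont, Sun morning→Farahani.
Loads: Xiong 2/2, Farahani 2/2, Olsen 1/1, Espinoza 2/2, Dubois 2/2, Beaumont 1/1, Nakamura 2/2.

12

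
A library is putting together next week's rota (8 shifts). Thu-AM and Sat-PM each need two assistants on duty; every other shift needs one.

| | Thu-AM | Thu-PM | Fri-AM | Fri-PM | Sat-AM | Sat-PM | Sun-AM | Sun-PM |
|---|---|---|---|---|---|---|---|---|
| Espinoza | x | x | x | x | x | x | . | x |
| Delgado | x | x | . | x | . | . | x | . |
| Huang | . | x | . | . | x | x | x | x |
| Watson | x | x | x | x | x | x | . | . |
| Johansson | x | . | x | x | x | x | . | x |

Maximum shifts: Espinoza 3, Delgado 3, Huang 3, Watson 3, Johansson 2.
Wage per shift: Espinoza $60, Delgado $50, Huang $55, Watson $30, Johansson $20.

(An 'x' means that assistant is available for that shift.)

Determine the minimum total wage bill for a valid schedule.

Picking the cheapest available assistant for each shift independently would cost $260, but that ignores the shift limits.
An optimal schedule: Thu-AM→Watson+Delgado, Thu-PM→Watson, Fri-AM→Johansson, Fri-PM→Delgado, Sat-AM→Huang, Sat-PM→Watson+Huang, Sun-AM→Delgado, Sun-PM→Johansson.
Total: 30 + 50 + 30 + 20 + 50 + 55 + 30 + 55 + 50 + 20 = $390.

$390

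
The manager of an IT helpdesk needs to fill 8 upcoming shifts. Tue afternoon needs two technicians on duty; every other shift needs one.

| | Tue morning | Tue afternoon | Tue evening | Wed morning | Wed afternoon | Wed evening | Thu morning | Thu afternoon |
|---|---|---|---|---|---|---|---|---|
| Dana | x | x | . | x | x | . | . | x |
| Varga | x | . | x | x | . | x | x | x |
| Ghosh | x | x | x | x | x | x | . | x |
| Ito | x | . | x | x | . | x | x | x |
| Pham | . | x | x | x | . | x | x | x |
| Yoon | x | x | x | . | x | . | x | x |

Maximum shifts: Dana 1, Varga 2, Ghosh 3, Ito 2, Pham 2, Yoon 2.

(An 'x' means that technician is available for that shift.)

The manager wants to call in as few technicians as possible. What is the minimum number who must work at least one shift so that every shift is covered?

9 slots to fill and no one can take more than 3, so at least ⌈9/3⌉ = 3 technicians are needed.
Any 3 technicians together have capacity at most 3+2+2 = 7 < 9 slots, so 3 can never suffice.
Varga, Ghosh, Ito, and Pham alone can cover everything: Tue morning→Varga, Tue afternoon→Ghosh+Pham, Tue evening→Ghosh, Wed morning→Ito, Wed afternoon→Ghosh, Wed evening→Ito, Thu morning→Varga, Thu afternoon→Pham.

4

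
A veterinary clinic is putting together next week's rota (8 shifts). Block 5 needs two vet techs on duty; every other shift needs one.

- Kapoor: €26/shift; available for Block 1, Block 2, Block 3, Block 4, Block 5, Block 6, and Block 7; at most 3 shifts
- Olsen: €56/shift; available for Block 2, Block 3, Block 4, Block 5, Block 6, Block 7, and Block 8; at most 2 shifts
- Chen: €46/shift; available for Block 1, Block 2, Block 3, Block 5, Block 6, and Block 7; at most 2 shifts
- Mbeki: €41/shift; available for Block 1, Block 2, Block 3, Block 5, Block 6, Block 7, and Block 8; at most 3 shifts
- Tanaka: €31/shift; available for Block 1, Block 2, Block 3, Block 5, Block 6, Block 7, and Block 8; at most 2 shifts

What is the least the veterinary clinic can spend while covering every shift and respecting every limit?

€309

Picking the cheapest available vet tech for each shift independently would cost €244, but that ignores the shift limits.
An optimal schedule: Block 1→Kapoor, Block 2→Kapoor, Block 3→Tanaka, Block 4→Kapoor, Block 5→Mbeki+Chen, Block 6→Mbeki, Block 7→Mbeki, Block 8→Tanaka.
Total: 26 + 26 + 31 + 26 + 41 + 46 + 41 + 41 + 31 = €309.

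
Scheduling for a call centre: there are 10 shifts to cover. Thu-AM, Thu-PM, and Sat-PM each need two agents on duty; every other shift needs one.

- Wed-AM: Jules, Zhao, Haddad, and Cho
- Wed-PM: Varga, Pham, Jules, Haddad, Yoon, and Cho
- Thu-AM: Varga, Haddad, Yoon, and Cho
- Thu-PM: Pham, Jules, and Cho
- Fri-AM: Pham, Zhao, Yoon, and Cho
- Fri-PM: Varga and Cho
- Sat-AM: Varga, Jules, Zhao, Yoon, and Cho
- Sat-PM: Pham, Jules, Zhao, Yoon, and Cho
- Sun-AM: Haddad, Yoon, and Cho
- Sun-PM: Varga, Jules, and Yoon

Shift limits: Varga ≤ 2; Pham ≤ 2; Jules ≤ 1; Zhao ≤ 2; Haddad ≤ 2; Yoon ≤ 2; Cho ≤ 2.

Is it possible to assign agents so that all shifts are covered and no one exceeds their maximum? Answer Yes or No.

Yes

One valid schedule: Wed-AM→Zhao, Wed-PM→Haddad, Thu-AM→Yoon+Cho, Thu-PM→Pham+Jules, Fri-AM→Pham, Fri-PM→Varga, Sat-AM→Zhao, Sat-PM→Yoon+Cho, Sun-AM→Haddad, Sun-PM→Varga.
Loads: Varga 2/2, Pham 2/2, Jules 1/1, Zhao 2/2, Haddad 2/2, Yoon 2/2, Cho 2/2 — all within limits.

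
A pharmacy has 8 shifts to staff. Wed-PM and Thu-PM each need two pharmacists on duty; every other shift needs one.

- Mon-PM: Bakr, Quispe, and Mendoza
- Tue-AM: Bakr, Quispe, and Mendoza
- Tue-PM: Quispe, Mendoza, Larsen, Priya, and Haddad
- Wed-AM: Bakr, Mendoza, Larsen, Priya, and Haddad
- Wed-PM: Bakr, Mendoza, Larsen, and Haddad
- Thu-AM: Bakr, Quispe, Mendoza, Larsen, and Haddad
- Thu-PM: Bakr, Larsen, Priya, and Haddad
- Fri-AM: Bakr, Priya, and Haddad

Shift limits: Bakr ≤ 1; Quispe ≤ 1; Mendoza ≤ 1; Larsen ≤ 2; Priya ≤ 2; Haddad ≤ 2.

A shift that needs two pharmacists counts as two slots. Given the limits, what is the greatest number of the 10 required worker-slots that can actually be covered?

9

Total capacity across all pharmacists is 1+1+1+2+2+2 = 9, and 10 slots are needed, so at most 9 can be filled.
An assignment achieving 9: Mon-PM→Bakr, Tue-AM→Quispe, Tue-PM→Haddad, Wed-AM→Haddad, Wed-PM→Mendoza+Larsen, Thu-PM→Larsen+Priya, Fri-AM→Priya.
Loads: Bakr 1/1, Quispe 1/1, Mendoza 1/1, Larsen 2/2, Priya 2/2, Haddad 2/2.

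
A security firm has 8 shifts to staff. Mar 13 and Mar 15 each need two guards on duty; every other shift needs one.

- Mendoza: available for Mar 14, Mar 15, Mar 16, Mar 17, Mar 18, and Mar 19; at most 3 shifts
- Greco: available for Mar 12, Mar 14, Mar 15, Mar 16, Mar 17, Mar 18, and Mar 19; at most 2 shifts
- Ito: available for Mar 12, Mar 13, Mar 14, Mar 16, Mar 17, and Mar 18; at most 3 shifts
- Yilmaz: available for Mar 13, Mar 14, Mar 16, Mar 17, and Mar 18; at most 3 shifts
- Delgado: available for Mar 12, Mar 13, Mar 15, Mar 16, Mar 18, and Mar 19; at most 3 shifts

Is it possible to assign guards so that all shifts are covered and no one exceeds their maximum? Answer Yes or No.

One valid schedule: Mar 12→Greco, Mar 13→Ito+Yilmaz, Mar 14→Mendoza, Mar 15→Mendoza+Greco, Mar 16→Ito, Mar 17→Ito, Mar 18→Yilmaz, Mar 19→Mendoza.
Loads: Mendoza 3/3, Greco 2/2, Ito 3/3, Yilmaz 2/3, Delgado 0/3 — all within limits.

Yes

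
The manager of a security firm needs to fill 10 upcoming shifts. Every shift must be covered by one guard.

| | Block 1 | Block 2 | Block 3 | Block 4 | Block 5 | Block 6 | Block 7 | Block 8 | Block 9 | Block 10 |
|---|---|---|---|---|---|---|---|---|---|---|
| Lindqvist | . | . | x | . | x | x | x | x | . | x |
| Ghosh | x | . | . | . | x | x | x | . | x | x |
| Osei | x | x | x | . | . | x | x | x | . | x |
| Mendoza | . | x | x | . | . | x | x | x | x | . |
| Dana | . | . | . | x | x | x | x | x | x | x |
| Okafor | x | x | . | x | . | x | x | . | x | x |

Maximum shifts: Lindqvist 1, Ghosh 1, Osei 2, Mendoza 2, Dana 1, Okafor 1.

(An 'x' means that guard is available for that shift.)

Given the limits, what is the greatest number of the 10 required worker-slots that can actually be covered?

Total capacity across all guards is 1+1+2+2+1+1 = 8, and 10 slots are needed, so at most 8 can be filled.
An assignment achieving 8: Block 1→Ghosh, Block 2→Osei, Block 3→Lindqvist, Block 4→Dana, Block 6→Mendoza, Block 8→Osei, Block 9→Mendoza, Block 10→Okafor.
Loads: Lindqvist 1/1, Ghosh 1/1, Osei 2/2, Mendoza 2/2, Dana 1/1, Okafor 1/1.

8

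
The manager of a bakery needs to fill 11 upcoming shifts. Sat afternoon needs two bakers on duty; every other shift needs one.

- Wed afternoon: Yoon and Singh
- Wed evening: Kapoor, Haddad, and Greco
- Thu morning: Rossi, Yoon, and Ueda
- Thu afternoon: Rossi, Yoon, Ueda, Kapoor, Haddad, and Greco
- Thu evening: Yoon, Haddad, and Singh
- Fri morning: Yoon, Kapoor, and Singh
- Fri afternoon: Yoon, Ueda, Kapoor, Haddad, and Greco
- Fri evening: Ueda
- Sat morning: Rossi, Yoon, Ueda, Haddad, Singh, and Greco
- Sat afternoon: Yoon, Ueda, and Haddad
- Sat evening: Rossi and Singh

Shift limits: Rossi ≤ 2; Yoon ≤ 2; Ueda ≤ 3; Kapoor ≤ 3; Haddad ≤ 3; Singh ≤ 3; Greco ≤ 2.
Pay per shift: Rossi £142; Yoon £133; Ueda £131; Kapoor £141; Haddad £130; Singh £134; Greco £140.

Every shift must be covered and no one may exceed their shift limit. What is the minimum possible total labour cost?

Fri evening can only be covered by Ueda, so that assignment is forced.
Picking the cheapest available baker for each shift independently would cost £1573, but that ignores the shift limits.
An optimal schedule: Wed afternoon→Yoon, Wed evening→Haddad, Thu morning→Ueda, Thu afternoon→Greco, Thu evening→Haddad, Fri morning→Singh, Fri afternoon→Yoon, Fri evening→Ueda, Sat morning→Singh, Sat afternoon→Haddad+Ueda, Sat evening→Singh.
Total: 133 + 130 + 131 + 140 + 130 + 134 + 133 + 131 + 134 + 130 + 131 + 134 = £1591.

£1591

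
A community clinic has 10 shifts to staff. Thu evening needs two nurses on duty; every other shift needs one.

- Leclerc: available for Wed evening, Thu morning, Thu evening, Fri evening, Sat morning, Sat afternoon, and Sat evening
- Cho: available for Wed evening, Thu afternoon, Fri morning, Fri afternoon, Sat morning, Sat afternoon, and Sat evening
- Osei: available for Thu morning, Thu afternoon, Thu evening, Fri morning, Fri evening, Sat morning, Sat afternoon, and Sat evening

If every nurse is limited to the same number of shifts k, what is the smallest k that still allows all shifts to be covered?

4

With 3 nurses and 11 worker-slots to fill, someone must work at least ⌈11/3⌉ = 4 shifts, so k ≥ 4.
k = 4 works: Wed evening→Leclerc, Thu morning→Leclerc, Thu afternoon→Cho, Thu evening→Leclerc+Osei, Fri morning→Cho, Fri afternoon→Cho, Fri evening→Leclerc, Sat morning→Cho, Sat afternoon→Osei, Sat evening→Osei.
Loads: Leclerc 4, Cho 4, Osei 3 — all ≤ 4.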